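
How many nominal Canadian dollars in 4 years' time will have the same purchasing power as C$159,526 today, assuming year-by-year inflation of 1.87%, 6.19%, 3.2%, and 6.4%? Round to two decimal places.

Cumulative price-level factor: 1.0187 × 1.0619 × 1.032 × 1.064 ≈ 1.1878216923.
Multiplying C$159,526 by the price-level factor gives the future nominal sum.

C$189,488.44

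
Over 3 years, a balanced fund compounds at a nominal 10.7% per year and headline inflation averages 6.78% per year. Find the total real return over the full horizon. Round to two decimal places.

11.42%

The annual real rate is (1+10.7%)/(1+6.78%) − 1 = 3.6711%.
Compounded over 3 years: (1 + 0.036711)^3 − 1 ≈ 0.11423.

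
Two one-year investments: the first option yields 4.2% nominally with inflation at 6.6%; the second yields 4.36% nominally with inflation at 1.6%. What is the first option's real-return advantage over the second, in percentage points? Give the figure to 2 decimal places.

The first option real return: 1.042/1.066 − 1 = -2.251%.
The second real return: 1.0436/1.016 − 1 = 2.717%.
Difference: -2.251 − 2.717 = -4.968 pp.

-4.97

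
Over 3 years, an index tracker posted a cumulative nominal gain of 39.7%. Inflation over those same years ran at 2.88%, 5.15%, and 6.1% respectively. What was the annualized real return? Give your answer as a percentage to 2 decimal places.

6.77%

Cumulative inflation factor: 1.0288 × 1.0515 × 1.061 ≈ 1.14777.
Nominal growth factor: 1.39700. Real growth factor = 1.39700 / 1.14777 ≈ 1.21714.
Annualized: 1.21714^(1/3) − 1 ≈ 0.06769.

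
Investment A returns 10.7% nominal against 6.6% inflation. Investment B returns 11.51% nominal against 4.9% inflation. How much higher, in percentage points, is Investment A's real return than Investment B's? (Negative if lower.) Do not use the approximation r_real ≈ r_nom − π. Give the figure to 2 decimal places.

Investment A real return: 1.107/1.066 − 1 = 3.846%.
Investment B real return: 1.1151/1.049 − 1 = 6.301%.
Difference: 3.846 − 6.301 = -2.455 pp.

-2.46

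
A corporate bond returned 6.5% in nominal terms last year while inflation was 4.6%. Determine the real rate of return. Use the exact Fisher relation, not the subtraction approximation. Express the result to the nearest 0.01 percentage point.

Real return via the Fisher equation: (1 + 6.5%)/(1 + 4.6%) − 1 = 1.065/1.046 − 1 ≈ 0.01816.

1.82%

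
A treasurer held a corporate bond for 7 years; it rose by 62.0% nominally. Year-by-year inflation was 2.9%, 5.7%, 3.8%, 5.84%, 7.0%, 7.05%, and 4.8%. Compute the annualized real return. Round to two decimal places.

1.75%

Cumulative inflation factor: 1.029 × 1.057 × 1.038 × 1.0584 × 1.070 × 1.0705 × 1.048 ≈ 1.43440.
Nominal growth factor: 1.62000. Real growth factor = 1.62000 / 1.43440 ≈ 1.12939.
Annualized: 1.12939^(1/7) − 1 ≈ 0.01754.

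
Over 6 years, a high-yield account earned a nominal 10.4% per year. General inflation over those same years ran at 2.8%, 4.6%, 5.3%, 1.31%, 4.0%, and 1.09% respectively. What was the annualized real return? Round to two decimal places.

Cumulative inflation factor: 1.028 × 1.046 × 1.053 × 1.0131 × 1.040 × 1.0109 ≈ 1.20600.
Nominal growth factor: 1.81057. Real growth factor = 1.81057 / 1.20600 ≈ 1.50130.
Annualized: 1.50130^(1/6) − 1 ≈ 0.07007.

7.01%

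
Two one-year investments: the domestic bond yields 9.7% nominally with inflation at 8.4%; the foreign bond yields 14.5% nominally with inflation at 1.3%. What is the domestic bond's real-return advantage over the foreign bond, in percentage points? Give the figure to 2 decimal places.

-11.83

The domestic bond real return: 1.097/1.084 − 1 = 1.199%.
The foreign bond real return: 1.145/1.013 − 1 = 13.031%.
Difference: 1.199 − 13.031 = -11.832 pp.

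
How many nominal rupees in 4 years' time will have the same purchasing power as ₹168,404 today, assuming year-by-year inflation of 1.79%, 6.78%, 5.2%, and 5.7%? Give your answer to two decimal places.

Cumulative price-level factor: 1.0179 × 1.0678 × 1.052 × 1.057 ≈ 1.2086088165.
The nominal amount required is ₹168,404 scaled up by that factor.

₹203,534.56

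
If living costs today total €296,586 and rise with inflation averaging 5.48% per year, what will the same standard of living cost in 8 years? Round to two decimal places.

€454,476.69

Cumulative price-level factor: (1+5.48%)^8 ≈ 1.5323605721.
The nominal amount required is €296,586 scaled up by that factor.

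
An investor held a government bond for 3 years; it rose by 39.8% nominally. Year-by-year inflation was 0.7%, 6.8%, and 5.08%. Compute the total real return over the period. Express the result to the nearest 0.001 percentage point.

23.705%

Cumulative inflation factor: 1.007 × 1.068 × 1.0508 ≈ 1.13011.
Nominal growth factor: 1.39800. Real growth factor = 1.39800 / 1.13011 ≈ 1.23705.
Total real return ≈ 23.7048%.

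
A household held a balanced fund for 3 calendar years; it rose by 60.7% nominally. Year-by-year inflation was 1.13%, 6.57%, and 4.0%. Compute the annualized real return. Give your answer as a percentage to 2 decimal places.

12.76%

Cumulative inflation factor: 1.0113 × 1.0657 × 1.040 ≈ 1.12085.
Nominal growth factor: 1.60700. Real growth factor = 1.60700 / 1.12085 ≈ 1.43373.
Annualized: 1.43373^(1/3) − 1 ≈ 0.12760.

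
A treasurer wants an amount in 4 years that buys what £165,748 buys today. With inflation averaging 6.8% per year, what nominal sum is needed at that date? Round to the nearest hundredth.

£215,641.98

Cumulative price-level factor: (1+6.8%)^4 ≈ 1.3010231094.
Multiplying £165,748 by the price-level factor gives the future nominal sum.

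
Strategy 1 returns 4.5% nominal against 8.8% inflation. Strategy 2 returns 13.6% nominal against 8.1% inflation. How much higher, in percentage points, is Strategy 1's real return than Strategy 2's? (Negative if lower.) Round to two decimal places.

-9.04

Strategy 1 real return: 1.045/1.088 − 1 = -3.952%.
Strategy 2 real return: 1.136/1.081 − 1 = 5.088%.
Difference: -3.952 − 5.088 = -9.040 pp.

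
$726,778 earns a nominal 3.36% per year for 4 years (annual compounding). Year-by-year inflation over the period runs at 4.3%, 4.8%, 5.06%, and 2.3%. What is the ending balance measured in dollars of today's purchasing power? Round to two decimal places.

Nominal value at maturity: $726,778 × (1 + 3.36%)^4 ≈ $829,491.18.
Price-level factor over 4 years: 1.043 × 1.048 × 1.0506 × 1.023 ≈ 1.1747856183.
The maturity value deflated by that factor is the answer in today's purchasing power.

$706,078.77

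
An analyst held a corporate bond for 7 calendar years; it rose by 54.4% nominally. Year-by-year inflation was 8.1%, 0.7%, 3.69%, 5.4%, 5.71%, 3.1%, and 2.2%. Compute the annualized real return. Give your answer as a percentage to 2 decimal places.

2.21%

Cumulative inflation factor: 1.081 × 1.007 × 1.0369 × 1.054 × 1.0571 × 1.031 × 1.022 ≈ 1.32513.
Nominal growth factor: 1.54400. Real growth factor = 1.54400 / 1.32513 ≈ 1.16517.
Annualized: 1.16517^(1/7) − 1 ≈ 0.02208.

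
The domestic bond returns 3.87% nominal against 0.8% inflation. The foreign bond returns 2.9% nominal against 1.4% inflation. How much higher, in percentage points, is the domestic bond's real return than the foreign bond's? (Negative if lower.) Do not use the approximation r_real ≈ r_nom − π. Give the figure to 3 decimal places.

1.566

The domestic bond real return: 1.0387/1.008 − 1 = 3.0456%.
The foreign bond real return: 1.029/1.014 − 1 = 1.4793%.
Difference: 3.0456 − 1.4793 = 1.5663 pp.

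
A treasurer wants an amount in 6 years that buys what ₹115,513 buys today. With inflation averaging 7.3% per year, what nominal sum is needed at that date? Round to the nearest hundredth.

Cumulative price-level factor: (1+7.3%)^6 ≈ 1.5261539034.
Multiplying ₹115,513 by the price-level factor gives the future nominal sum.

₹176,290.62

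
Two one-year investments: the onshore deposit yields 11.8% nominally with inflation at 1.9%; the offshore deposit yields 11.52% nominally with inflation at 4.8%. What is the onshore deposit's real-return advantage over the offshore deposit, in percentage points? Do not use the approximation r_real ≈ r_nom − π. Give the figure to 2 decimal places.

The onshore deposit real return: 1.118/1.019 − 1 = 9.715%.
The offshore deposit real return: 1.1152/1.048 − 1 = 6.412%.
Difference: 9.715 − 6.412 = 3.303 pp.

3.30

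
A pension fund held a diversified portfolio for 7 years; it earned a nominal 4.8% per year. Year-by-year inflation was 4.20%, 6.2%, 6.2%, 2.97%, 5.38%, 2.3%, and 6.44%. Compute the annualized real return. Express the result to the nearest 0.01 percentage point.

0.00%

Cumulative inflation factor: 1.0420 × 1.062 × 1.062 × 1.0297 × 1.0538 × 1.023 × 1.0644 ≈ 1.38856.
Nominal growth factor: 1.38845. Real growth factor = 1.38845 / 1.38856 ≈ 0.99991.
Annualized: 0.99991^(1/7) − 1 ≈ -0.00001.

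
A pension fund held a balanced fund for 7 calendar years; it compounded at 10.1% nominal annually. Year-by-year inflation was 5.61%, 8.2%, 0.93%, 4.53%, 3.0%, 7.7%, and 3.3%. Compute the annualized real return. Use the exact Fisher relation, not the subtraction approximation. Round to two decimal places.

Cumulative inflation factor: 1.0561 × 1.082 × 1.0093 × 1.0453 × 1.030 × 1.077 × 1.033 ≈ 1.38149.
Nominal growth factor: 1.96115. Real growth factor = 1.96115 / 1.38149 ≈ 1.41959.
Annualized: 1.41959^(1/7) − 1 ≈ 0.05133.

5.13%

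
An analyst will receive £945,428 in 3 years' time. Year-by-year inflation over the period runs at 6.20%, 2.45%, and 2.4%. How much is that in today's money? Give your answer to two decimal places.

£848,578.50

Price-level factor over 3 years: 1.0620 × 1.0245 × 1.024 = 1.114131456.
Purchasing power today: £945,428 divided by that factor.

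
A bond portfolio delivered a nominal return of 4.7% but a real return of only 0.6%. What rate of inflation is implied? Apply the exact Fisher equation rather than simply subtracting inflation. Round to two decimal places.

From (1+r_nom) = (1+r_real)(1+π), we get 1+π = (1 + 4.7%)/(1 + 0.6%) = 1.047/1.006 ≈ 1.04076.
So π ≈ 4.0755%.

4.08%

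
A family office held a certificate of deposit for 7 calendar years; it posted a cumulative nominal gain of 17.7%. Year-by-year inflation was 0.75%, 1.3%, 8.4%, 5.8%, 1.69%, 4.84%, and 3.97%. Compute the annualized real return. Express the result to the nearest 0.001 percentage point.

-1.382%

Cumulative inflation factor: 1.0075 × 1.013 × 1.084 × 1.058 × 1.0169 × 1.0484 × 1.0397 ≈ 1.29743.
Nominal growth factor: 1.17700. Real growth factor = 1.17700 / 1.29743 ≈ 0.90718.
Annualized: 0.90718^(1/7) − 1 ≈ -0.01382.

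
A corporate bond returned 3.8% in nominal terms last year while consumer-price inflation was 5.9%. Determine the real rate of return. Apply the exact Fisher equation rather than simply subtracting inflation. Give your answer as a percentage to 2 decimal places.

-1.98%

Real return via the Fisher equation: (1 + 3.8%)/(1 + 5.9%) − 1 = 1.038/1.059 − 1 ≈ -0.01983.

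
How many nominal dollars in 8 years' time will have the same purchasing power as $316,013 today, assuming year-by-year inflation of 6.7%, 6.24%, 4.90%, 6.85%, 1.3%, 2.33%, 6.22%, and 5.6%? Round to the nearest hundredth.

Cumulative price-level factor: 1.067 × 1.0624 × 1.0490 × 1.0685 × 1.013 × 1.0233 × 1.0622 × 1.056 ≈ 1.4773559000.
Multiplying $316,013 by the price-level factor gives the future nominal sum.

$466,863.67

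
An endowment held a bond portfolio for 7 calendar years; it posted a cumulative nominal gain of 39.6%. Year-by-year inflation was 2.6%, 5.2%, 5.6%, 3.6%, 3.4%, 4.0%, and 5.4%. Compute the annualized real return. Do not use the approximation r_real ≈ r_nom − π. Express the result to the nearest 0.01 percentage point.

0.60%

Cumulative inflation factor: 1.026 × 1.052 × 1.056 × 1.036 × 1.034 × 1.040 × 1.054 ≈ 1.33839.
Nominal growth factor: 1.39600. Real growth factor = 1.39600 / 1.33839 ≈ 1.04305.
Annualized: 1.04305^(1/7) − 1 ≈ 0.00604.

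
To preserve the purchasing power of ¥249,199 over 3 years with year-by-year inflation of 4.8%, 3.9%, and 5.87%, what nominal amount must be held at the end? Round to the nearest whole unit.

Cumulative price-level factor: 1.048 × 1.039 × 1.0587 = 1.1527887864.
Multiplying ¥249,199 by the price-level factor gives the future nominal sum.

¥287,274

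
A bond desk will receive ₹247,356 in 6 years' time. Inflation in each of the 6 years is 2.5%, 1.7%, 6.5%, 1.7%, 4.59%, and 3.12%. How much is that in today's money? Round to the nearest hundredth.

₹203,129.97

Price-level factor over 6 years: 1.025 × 1.017 × 1.065 × 1.017 × 1.0459 × 1.0312 ≈ 1.2177228245.
Purchasing power today: ₹247,356 divided by that factor.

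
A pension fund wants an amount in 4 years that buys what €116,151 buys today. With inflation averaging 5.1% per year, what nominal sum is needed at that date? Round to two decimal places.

Cumulative price-level factor: (1+5.1%)^4 ≈ 1.2201433692.
Multiplying €116,151 by the price-level factor gives the future nominal sum.

€141,720.87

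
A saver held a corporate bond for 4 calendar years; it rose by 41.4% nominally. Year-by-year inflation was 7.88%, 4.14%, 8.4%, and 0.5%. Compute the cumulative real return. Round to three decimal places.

Cumulative inflation factor: 1.0788 × 1.0414 × 1.084 × 1.005 ≈ 1.22392.
Nominal growth factor: 1.41400. Real growth factor = 1.41400 / 1.22392 ≈ 1.15530.
Total real return ≈ 15.5302%.

15.530%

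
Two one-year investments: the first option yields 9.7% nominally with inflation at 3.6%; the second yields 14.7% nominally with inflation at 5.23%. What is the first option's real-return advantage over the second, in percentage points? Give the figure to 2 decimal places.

-3.11

The first option real return: 1.097/1.036 − 1 = 5.888%.
The second real return: 1.147/1.0523 − 1 = 8.999%.
Difference: 5.888 − 8.999 = -3.111 pp.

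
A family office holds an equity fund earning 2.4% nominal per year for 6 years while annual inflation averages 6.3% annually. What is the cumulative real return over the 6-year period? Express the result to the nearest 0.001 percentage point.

-20.090%

The annual real rate is (1+2.4%)/(1+6.3%) − 1 = -3.6689%.
Compounded over 6 years: (1 + -0.036689)^6 − 1 ≈ -0.20090.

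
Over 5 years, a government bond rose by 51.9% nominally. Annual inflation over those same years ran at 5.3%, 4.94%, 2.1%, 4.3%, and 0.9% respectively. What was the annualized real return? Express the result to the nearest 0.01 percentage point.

5.05%

Cumulative inflation factor: 1.053 × 1.0494 × 1.021 × 1.043 × 1.009 ≈ 1.18733.
Nominal growth factor: 1.51900. Real growth factor = 1.51900 / 1.18733 ≈ 1.27934.
Annualized: 1.27934^(1/5) − 1 ≈ 0.05050.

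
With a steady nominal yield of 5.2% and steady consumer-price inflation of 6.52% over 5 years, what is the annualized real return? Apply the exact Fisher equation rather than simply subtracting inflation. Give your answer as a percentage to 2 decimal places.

With constant rates the annual real return is the same each year: (1+5.2%)/(1+6.52%) − 1 = -0.01239.

-1.24%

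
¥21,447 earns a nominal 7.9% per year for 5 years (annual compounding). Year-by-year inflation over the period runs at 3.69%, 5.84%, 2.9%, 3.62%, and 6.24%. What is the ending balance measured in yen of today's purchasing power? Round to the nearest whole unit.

¥25,231

Nominal value at maturity: ¥21,447 × (1 + 7.9%)^5 ≈ ¥31,367.
Price-level factor over 5 years: 1.0369 × 1.0584 × 1.029 × 1.0362 × 1.0624 ≈ 1.2431791862.
Dividing the nominal maturity value by the price-level factor gives the value in today's money.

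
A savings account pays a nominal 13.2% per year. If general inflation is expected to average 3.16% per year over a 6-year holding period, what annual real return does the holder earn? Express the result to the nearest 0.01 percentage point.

9.73%

With constant rates the annual real return is the same each year: (1+13.2%)/(1+3.16%) − 1 = 0.09732.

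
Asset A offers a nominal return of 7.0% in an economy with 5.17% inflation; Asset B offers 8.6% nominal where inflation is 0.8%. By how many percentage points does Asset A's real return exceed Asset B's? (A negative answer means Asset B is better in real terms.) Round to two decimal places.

Asset A real return: 1.070/1.0517 − 1 = 1.740%.
Asset B real return: 1.086/1.008 − 1 = 7.738%.
Difference: 1.740 − 7.738 = -5.998 pp.

-6.00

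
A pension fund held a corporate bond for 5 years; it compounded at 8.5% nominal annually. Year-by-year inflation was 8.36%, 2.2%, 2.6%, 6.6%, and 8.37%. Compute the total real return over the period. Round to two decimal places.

14.56%

Cumulative inflation factor: 1.0836 × 1.022 × 1.026 × 1.066 × 1.0837 ≈ 1.31260.
Nominal growth factor: 1.50366. Real growth factor = 1.50366 / 1.31260 ≈ 1.14555.
Total real return ≈ 14.5553%.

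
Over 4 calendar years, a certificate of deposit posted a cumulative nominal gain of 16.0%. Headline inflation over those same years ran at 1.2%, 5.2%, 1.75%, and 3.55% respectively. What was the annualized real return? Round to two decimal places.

0.84%

Cumulative inflation factor: 1.012 × 1.052 × 1.0175 × 1.0355 ≈ 1.12171.
Nominal growth factor: 1.16000. Real growth factor = 1.16000 / 1.12171 ≈ 1.03413.
Annualized: 1.03413^(1/4) − 1 ≈ 0.00843.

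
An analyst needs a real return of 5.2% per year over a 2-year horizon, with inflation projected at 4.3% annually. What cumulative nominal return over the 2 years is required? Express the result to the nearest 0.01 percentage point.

Required annual nominal rate: (1+5.2%)(1+4.3%) − 1 = 9.7236%.
Cumulative over 2 years: (1 + 0.097236)^2 − 1 ≈ 0.20393.

20.39%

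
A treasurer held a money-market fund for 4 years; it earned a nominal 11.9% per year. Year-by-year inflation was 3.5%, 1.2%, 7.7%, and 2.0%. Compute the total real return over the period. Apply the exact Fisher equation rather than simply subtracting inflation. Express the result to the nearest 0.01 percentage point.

Cumulative inflation factor: 1.035 × 1.012 × 1.077 × 1.020 ≈ 1.15063.
Nominal growth factor: 1.56791. Real growth factor = 1.56791 / 1.15063 ≈ 1.36265.
Total real return ≈ 36.2648%.

36.26%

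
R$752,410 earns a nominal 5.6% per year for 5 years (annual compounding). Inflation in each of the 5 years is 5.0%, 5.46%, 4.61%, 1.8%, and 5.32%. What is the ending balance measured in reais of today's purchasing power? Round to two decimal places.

R$795,545.92

Nominal value at maturity: R$752,410 × (1 + 5.6%)^5 ≈ R$988,039.14.
Price-level factor over 5 years: 1.050 × 1.0546 × 1.0461 × 1.018 × 1.0532 ≈ 1.2419636831.
Dividing the nominal maturity value by the price-level factor gives the value in today's money.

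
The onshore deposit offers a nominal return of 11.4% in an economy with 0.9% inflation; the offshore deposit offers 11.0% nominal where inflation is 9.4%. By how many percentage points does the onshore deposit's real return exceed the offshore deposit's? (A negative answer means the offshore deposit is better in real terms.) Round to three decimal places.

8.944

The onshore deposit real return: 1.114/1.009 − 1 = 10.4063%.
The offshore deposit real return: 1.110/1.094 − 1 = 1.4625%.
Difference: 10.4063 − 1.4625 = 8.9438 pp.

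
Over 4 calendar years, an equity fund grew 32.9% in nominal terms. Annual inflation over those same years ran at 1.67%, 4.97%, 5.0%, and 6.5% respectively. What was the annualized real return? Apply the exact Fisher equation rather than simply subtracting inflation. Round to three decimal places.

Cumulative inflation factor: 1.0167 × 1.0497 × 1.050 × 1.065 ≈ 1.19343.
Nominal growth factor: 1.32900. Real growth factor = 1.32900 / 1.19343 ≈ 1.11360.
Annualized: 1.11360^(1/4) − 1 ≈ 0.02726.

2.726%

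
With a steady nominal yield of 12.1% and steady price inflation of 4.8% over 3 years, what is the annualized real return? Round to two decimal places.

6.97%

With constant rates the annual real return is the same each year: (1+12.1%)/(1+4.8%) − 1 = 0.06966.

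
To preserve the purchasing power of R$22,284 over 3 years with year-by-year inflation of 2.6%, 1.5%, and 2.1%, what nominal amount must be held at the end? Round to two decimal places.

R$23,693.67

Cumulative price-level factor: 1.026 × 1.015 × 1.021 = 1.06325919.
Multiplying R$22,284 by the price-level factor gives the future nominal sum.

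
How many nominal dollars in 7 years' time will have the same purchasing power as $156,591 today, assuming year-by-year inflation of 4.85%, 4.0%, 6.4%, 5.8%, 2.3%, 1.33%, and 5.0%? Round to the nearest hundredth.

$209,217.90

Cumulative price-level factor: 1.0485 × 1.040 × 1.064 × 1.058 × 1.023 × 1.0133 × 1.050 ≈ 1.3360787146.
The nominal amount required is $156,591 scaled up by that factor.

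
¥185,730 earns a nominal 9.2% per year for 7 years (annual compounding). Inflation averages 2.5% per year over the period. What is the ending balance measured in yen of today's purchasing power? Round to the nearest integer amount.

Nominal value at maturity: ¥185,730 × (1 + 9.2%)^7 ≈ ¥343,907.
Price-level factor over 7 years: (1 + 2.5%)^7 ≈ 1.1886857537.
Dividing the nominal maturity value by the price-level factor gives the value in today's money.

¥289,317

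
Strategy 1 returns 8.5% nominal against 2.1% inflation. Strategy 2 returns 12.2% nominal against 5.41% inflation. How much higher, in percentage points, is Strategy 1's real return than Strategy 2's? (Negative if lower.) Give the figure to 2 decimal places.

-0.17

Strategy 1 real return: 1.085/1.021 − 1 = 6.268%.
Strategy 2 real return: 1.122/1.0541 − 1 = 6.442%.
Difference: 6.268 − 6.442 = -0.174 pp.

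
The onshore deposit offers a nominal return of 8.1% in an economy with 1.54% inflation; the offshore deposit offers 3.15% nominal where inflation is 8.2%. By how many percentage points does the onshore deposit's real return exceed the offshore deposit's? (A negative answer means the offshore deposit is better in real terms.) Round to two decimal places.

The onshore deposit real return: 1.081/1.0154 − 1 = 6.461%.
The offshore deposit real return: 1.0315/1.082 − 1 = -4.667%.
Difference: 6.461 − (-4.667) = 11.128 pp.

11.13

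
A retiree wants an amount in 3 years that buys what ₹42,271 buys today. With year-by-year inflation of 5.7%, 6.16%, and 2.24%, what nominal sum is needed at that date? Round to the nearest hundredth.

Cumulative price-level factor: 1.057 × 1.0616 × 1.0224 ≈ 1.1472464909.
Multiplying ₹42,271 by the price-level factor gives the future nominal sum.

₹48,495.26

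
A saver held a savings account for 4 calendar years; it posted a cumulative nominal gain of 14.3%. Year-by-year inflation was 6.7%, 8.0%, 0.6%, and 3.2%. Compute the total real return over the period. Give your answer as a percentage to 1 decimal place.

-4.5%

Cumulative inflation factor: 1.067 × 1.080 × 1.006 × 1.032 ≈ 1.19637.
Nominal growth factor: 1.14300. Real growth factor = 1.14300 / 1.19637 ≈ 0.95539.
Total real return ≈ -4.4611%.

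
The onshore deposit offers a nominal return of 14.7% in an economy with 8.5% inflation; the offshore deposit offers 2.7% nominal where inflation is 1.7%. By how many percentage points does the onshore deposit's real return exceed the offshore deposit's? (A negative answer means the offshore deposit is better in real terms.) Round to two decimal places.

The onshore deposit real return: 1.147/1.085 − 1 = 5.714%.
The offshore deposit real return: 1.027/1.017 − 1 = 0.983%.
Difference: 5.714 − 0.983 = 4.731 pp.

4.73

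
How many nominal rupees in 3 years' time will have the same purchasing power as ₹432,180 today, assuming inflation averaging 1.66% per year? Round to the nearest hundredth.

Cumulative price-level factor: (1+1.66%)^3 ≈ 1.0506312543.
Multiplying ₹432,180 by the price-level factor gives the future nominal sum.

₹454,061.82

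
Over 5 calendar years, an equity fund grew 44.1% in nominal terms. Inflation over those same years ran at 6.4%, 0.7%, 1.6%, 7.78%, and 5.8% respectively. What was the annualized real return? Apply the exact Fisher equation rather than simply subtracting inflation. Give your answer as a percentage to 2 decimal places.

3.03%

Cumulative inflation factor: 1.064 × 1.007 × 1.016 × 1.0778 × 1.058 ≈ 1.24133.
Nominal growth factor: 1.44100. Real growth factor = 1.44100 / 1.24133 ≈ 1.16085.
Annualized: 1.16085^(1/5) − 1 ≈ 0.03028.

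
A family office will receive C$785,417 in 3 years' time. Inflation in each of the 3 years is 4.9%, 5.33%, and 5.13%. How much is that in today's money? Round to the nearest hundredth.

Price-level factor over 3 years: 1.049 × 1.0533 × 1.0513 ≈ 1.1615936702.
Purchasing power today: C$785,417 divided by that factor.

C$676,154.68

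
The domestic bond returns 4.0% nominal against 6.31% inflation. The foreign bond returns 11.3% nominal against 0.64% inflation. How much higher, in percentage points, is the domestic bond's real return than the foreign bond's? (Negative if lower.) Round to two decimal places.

The domestic bond real return: 1.040/1.0631 − 1 = -2.173%.
The foreign bond real return: 1.113/1.0064 − 1 = 10.592%.
Difference: -2.173 − 10.592 = -12.765 pp.

-12.77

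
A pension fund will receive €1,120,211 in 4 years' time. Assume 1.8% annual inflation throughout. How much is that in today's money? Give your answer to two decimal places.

€1,043,058.63

Price-level factor over 4 years: (1 + 1.8%)^4 ≈ 1.0739674330.
Purchasing power today: €1,120,211 divided by that factor.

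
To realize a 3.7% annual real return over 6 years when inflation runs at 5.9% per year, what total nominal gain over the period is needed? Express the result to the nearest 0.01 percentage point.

75.41%

Required annual nominal rate: (1+3.7%)(1+5.9%) − 1 = 9.8183%.
Cumulative over 6 years: (1 + 0.098183)^6 − 1 ≈ 0.75408.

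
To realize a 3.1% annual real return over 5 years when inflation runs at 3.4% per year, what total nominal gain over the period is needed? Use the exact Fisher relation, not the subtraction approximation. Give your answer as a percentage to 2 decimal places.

37.69%

Required annual nominal rate: (1+3.1%)(1+3.4%) − 1 = 6.6054%.
Cumulative over 5 years: (1 + 0.066054)^5 − 1 ≈ 0.37688.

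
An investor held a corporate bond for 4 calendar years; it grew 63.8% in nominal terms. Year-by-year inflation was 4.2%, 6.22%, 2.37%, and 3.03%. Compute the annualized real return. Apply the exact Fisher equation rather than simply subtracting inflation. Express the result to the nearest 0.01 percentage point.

8.84%

Cumulative inflation factor: 1.042 × 1.0622 × 1.0237 × 1.0303 ≈ 1.16738.
Nominal growth factor: 1.63800. Real growth factor = 1.63800 / 1.16738 ≈ 1.40315.
Annualized: 1.40315^(1/4) − 1 ≈ 0.08837.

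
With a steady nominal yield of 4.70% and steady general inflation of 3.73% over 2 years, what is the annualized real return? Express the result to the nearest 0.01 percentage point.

0.94%

With constant rates the annual real return is the same each year: (1+4.70%)/(1+3.73%) − 1 = 0.00935.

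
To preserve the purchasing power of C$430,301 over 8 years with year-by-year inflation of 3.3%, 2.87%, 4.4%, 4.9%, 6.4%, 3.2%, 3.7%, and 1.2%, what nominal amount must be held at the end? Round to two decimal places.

Cumulative price-level factor: 1.033 × 1.0287 × 1.044 × 1.049 × 1.064 × 1.032 × 1.037 × 1.012 ≈ 1.3410520747.
Multiplying C$430,301 by the price-level factor gives the future nominal sum.

C$577,056.05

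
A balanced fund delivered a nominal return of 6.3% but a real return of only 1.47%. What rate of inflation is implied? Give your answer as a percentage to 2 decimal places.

From (1+r_nom) = (1+r_real)(1+π), we get 1+π = (1 + 6.3%)/(1 + 1.47%) = 1.063/1.0147 ≈ 1.04760.
So π ≈ 4.7600%.

4.76%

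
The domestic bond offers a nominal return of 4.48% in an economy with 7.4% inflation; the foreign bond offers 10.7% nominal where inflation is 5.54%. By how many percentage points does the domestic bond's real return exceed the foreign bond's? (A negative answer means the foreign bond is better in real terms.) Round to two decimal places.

The domestic bond real return: 1.0448/1.074 − 1 = -2.719%.
The foreign bond real return: 1.107/1.0554 − 1 = 4.889%.
Difference: -2.719 − 4.889 = -7.608 pp.

-7.61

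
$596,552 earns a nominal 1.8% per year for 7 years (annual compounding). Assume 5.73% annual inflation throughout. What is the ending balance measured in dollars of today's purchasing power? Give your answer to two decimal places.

$457,609.60

Nominal value at maturity: $596,552 × (1 + 1.8%)^7 ≈ $675,900.48.
Price-level factor over 7 years: (1 + 5.73%)^7 ≈ 1.4770242492.
Dividing the nominal maturity value by the price-level factor gives the value in today's money.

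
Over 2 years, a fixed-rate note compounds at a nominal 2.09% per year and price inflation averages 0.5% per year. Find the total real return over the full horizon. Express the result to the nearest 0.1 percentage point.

3.2%

The annual real rate is (1+2.09%)/(1+0.5%) − 1 = 1.5821%.
Compounded over 2 years: (1 + 0.015821)^2 − 1 ≈ 0.03189.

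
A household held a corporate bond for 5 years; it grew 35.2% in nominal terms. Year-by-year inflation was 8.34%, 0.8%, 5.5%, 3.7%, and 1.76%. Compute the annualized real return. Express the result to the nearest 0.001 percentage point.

2.147%

Cumulative inflation factor: 1.0834 × 1.008 × 1.055 × 1.037 × 1.0176 ≈ 1.21579.
Nominal growth factor: 1.35200. Real growth factor = 1.35200 / 1.21579 ≈ 1.11204.
Annualized: 1.11204^(1/5) − 1 ≈ 0.02147.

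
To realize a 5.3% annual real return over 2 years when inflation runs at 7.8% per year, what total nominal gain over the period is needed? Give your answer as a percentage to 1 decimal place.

Required annual nominal rate: (1+5.3%)(1+7.8%) − 1 = 13.5134%.
Cumulative over 2 years: (1 + 0.135134)^2 − 1 ≈ 0.28853.

28.9%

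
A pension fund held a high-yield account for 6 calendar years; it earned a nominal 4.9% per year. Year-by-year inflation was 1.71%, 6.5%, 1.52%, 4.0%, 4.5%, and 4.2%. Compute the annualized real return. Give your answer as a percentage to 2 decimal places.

Cumulative inflation factor: 1.0171 × 1.065 × 1.0152 × 1.040 × 1.045 × 1.042 ≈ 1.24532.
Nominal growth factor: 1.33246. Real growth factor = 1.33246 / 1.24532 ≈ 1.06997.
Annualized: 1.06997^(1/6) − 1 ≈ 0.01134.

1.13%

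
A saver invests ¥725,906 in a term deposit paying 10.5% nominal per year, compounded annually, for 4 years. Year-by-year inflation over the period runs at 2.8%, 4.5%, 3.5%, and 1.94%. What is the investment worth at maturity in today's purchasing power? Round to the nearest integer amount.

¥954,850

Nominal value at maturity: ¥725,906 × (1 + 10.5%)^4 ≈ ¥1,082,255.
Price-level factor over 4 years: 1.028 × 1.045 × 1.035 × 1.0194 ≈ 1.1334291665.
The maturity value deflated by that factor is the answer in today's purchasing power.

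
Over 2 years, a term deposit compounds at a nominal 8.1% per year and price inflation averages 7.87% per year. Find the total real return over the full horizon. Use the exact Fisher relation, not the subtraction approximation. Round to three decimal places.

0.427%

The annual real rate is (1+8.1%)/(1+7.87%) − 1 = 0.2132%.
Compounded over 2 years: (1 + 0.002132)^2 − 1 ≈ 0.00427.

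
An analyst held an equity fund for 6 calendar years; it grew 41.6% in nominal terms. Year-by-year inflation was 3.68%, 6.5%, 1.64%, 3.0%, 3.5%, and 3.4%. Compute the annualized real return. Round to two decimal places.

Cumulative inflation factor: 1.0368 × 1.065 × 1.0164 × 1.030 × 1.035 × 1.034 ≈ 1.23711.
Nominal growth factor: 1.41600. Real growth factor = 1.41600 / 1.23711 ≈ 1.14461.
Annualized: 1.14461^(1/6) − 1 ≈ 0.02277.

2.28%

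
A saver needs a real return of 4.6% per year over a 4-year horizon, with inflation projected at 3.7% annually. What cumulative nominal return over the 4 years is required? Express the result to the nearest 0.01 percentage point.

Required annual nominal rate: (1+4.6%)(1+3.7%) − 1 = 8.4702%.
Cumulative over 4 years: (1 + 0.084702)^4 − 1 ≈ 0.38434.

38.43%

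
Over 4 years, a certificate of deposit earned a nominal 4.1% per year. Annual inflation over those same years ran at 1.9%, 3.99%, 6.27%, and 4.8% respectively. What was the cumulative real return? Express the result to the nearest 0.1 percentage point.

Cumulative inflation factor: 1.019 × 1.0399 × 1.0627 × 1.048 ≈ 1.18015.
Nominal growth factor: 1.17436. Real growth factor = 1.17436 / 1.18015 ≈ 0.99510.
Total real return ≈ -0.4904%.

-0.5%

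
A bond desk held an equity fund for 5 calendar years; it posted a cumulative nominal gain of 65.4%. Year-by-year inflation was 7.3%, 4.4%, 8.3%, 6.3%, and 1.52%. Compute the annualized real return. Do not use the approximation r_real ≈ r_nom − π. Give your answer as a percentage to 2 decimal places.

4.79%

Cumulative inflation factor: 1.073 × 1.044 × 1.083 × 1.063 × 1.0152 ≈ 1.30922.
Nominal growth factor: 1.65400. Real growth factor = 1.65400 / 1.30922 ≈ 1.26334.
Annualized: 1.26334^(1/5) − 1 ≈ 0.04786.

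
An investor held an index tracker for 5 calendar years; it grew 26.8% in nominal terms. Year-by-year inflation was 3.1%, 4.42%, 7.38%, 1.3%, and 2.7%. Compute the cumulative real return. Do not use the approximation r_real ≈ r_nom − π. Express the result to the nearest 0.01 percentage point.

Cumulative inflation factor: 1.031 × 1.0442 × 1.0738 × 1.013 × 1.027 ≈ 1.20267.
Nominal growth factor: 1.26800. Real growth factor = 1.26800 / 1.20267 ≈ 1.05432.
Total real return ≈ 5.4323%.

5.43%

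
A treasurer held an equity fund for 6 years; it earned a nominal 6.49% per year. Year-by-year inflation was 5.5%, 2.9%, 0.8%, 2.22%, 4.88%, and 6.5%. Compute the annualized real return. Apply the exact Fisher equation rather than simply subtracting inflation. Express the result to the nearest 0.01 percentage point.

2.61%

Cumulative inflation factor: 1.055 × 1.029 × 1.008 × 1.0222 × 1.0488 × 1.065 ≈ 1.24941.
Nominal growth factor: 1.45832. Real growth factor = 1.45832 / 1.24941 ≈ 1.16720.
Annualized: 1.16720^(1/6) − 1 ≈ 0.02610.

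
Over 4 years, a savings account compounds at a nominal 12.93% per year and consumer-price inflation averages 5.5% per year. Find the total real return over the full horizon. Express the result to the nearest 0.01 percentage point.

31.29%

The annual real rate is (1+12.93%)/(1+5.5%) − 1 = 7.0427%.
Compounded over 4 years: (1 + 0.070427)^4 − 1 ≈ 0.31289.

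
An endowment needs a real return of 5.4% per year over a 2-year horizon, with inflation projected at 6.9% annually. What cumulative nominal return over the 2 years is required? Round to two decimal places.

26.95%

Required annual nominal rate: (1+5.4%)(1+6.9%) − 1 = 12.6726%.
Cumulative over 2 years: (1 + 0.126726)^2 − 1 ≈ 0.26951.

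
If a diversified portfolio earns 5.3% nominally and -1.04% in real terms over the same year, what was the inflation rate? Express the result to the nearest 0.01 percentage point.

6.41%

From (1+r_nom) = (1+r_real)(1+π), we get 1+π = (1 + 5.3%)/(1 − 1.04%) = 1.053/0.9896 ≈ 1.06407.
So π ≈ 6.4066%.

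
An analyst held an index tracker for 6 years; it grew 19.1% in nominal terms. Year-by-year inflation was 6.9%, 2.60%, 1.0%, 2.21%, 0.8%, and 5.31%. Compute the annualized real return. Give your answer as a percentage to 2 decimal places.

-0.15%

Cumulative inflation factor: 1.069 × 1.0260 × 1.010 × 1.0221 × 1.008 × 1.0531 ≈ 1.20190.
Nominal growth factor: 1.19100. Real growth factor = 1.19100 / 1.20190 ≈ 0.99093.
Annualized: 0.99093^(1/6) − 1 ≈ -0.00152.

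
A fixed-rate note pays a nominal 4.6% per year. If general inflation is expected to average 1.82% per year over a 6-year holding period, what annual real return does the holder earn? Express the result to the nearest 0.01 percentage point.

With constant rates the annual real return is the same each year: (1+4.6%)/(1+1.82%) − 1 = 0.02730.

2.73%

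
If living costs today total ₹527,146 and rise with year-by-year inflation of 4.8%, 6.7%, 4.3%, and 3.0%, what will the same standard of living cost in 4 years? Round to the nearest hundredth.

₹633,254.30

Cumulative price-level factor: 1.048 × 1.067 × 1.043 × 1.030 ≈ 1.2012882666.
The nominal amount required is ₹527,146 scaled up by that factor.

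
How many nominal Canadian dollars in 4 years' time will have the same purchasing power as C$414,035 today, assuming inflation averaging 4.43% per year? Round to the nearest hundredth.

C$492,422.82

Cumulative price-level factor: (1+4.43%)^4 ≈ 1.1893265446.
Multiplying C$414,035 by the price-level factor gives the future nominal sum.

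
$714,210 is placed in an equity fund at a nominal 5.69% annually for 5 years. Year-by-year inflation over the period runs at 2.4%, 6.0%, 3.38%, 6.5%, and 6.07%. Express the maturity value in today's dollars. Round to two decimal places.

$743,037.77

Nominal value at maturity: $714,210 × (1 + 5.69%)^5 ≈ $941,879.66.
Price-level factor over 5 years: 1.024 × 1.060 × 1.0338 × 1.065 × 1.0607 ≈ 1.2676067010.
Dividing the nominal maturity value by the price-level factor gives the value in today's money.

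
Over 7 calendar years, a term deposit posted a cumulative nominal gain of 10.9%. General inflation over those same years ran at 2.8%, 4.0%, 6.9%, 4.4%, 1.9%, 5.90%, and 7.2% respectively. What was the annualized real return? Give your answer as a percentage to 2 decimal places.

Cumulative inflation factor: 1.028 × 1.040 × 1.069 × 1.044 × 1.019 × 1.0590 × 1.072 ≈ 1.38029.
Nominal growth factor: 1.10900. Real growth factor = 1.10900 / 1.38029 ≈ 0.80346.
Annualized: 0.80346^(1/7) − 1 ≈ -0.03078.

-3.08%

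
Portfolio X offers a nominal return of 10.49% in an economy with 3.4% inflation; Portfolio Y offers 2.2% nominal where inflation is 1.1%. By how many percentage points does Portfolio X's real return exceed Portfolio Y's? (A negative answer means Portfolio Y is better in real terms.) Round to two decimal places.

5.77

Portfolio X real return: 1.1049/1.034 − 1 = 6.857%.
Portfolio Y real return: 1.022/1.011 − 1 = 1.088%.
Difference: 6.857 − 1.088 = 5.769 pp.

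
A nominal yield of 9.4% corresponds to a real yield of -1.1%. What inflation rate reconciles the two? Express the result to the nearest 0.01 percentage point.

10.62%

From (1+r_nom) = (1+r_real)(1+π), we get 1+π = (1 + 9.4%)/(1 − 1.1%) = 1.094/0.989 ≈ 1.10617.
So π ≈ 10.6168%.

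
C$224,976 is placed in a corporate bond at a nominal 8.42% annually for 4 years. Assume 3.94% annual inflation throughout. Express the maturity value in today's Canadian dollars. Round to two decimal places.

C$266,344.02

Nominal value at maturity: C$224,976 × (1 + 8.42%)^4 ≈ C$310,866.41.
Price-level factor over 4 years: (1 + 3.94%)^4 ≈ 1.1671612218.
Dividing the nominal maturity value by the price-level factor gives the value in today's money.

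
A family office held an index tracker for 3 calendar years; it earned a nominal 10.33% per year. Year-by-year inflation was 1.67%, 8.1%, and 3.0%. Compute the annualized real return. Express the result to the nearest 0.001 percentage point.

Cumulative inflation factor: 1.0167 × 1.081 × 1.030 ≈ 1.13202.
Nominal growth factor: 1.34301. Real growth factor = 1.34301 / 1.13202 ≈ 1.18638.
Annualized: 1.18638^(1/3) − 1 ≈ 0.05862.

5.862%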